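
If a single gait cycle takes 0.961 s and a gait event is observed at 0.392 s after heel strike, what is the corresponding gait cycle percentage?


pct = (event_time / cycle_time) * 100
pct = (0.392 / 0.961) * 100
ratio = 0.4079
pct = 40.7908


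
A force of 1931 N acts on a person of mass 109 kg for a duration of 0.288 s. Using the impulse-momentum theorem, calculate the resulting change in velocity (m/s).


J = F * dt = 1931 * 0.288 = 556.1280 N*s
delta_v = J / m
delta_v = 556.1280 / 109
delta_v = 5.1021


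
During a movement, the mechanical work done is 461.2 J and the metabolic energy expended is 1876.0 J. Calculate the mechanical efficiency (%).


eta = (W_mech / E_meta) * 100
eta = (461.2 / 1876.0) * 100
ratio = 0.2458
eta = 24.5842


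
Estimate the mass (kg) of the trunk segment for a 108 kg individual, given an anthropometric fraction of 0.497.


m_segment = body_mass * fraction
m_segment = 108 * 0.497
m_segment = 53.6760


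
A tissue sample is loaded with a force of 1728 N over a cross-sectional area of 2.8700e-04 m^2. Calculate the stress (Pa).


stress = F / A
stress = 1728 / 2.8700e-04
stress = 6.0209e+06


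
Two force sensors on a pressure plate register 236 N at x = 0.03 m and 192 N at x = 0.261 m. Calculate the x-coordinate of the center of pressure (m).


COP_x = (F1*x1 + F2*x2) / (F1 + F2)
COP_x = (236*0.03 + 192*0.261) / (236 + 192)
Numerator = 57.1920
Denominator = 428
COP_x = 0.1336


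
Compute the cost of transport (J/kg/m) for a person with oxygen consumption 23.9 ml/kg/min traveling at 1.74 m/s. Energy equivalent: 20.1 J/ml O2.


Power per kg = VO2 * 20.1 / 60
Power per kg = 23.9 * 20.1 / 60 = 8.0065 W/kg
Cost = power_per_kg / speed
Cost = 8.0065 / 1.74
Cost = 4.6014


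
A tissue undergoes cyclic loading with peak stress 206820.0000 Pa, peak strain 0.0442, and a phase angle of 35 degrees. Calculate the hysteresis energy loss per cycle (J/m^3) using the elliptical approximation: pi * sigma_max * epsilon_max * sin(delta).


E_loss = pi * sigma_max * epsilon_max * sin(delta)
delta = 35 deg = 0.6109 rad
sin(delta) = 0.5736
E_loss = pi * 206820.0000 * 0.0442 * 0.5736
E_loss = 16472.3658


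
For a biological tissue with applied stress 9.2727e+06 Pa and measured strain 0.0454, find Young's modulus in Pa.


E = stress / strain
E = 9.2727e+06 / 0.0454
E = 2.0424e+08


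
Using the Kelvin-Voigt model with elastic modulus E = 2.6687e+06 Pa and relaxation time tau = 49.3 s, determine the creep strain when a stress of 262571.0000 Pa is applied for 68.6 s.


epsilon(t) = (sigma/E) * (1 - exp(-t/tau))
sigma/E = 262571.0000 / 2.6687e+06 = 0.0984
exp(-t/tau) = exp(-68.6 / 49.3) = 0.2487
epsilon = 0.0984 * (1 - 0.2487)
epsilon = 0.0739


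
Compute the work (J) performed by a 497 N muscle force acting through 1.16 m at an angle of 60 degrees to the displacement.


W = F * d * cos(theta)
theta = 60 deg = 1.0472 rad
cos(theta) = 0.5000
W = 497 * 1.16 * 0.5000
W = 288.2600


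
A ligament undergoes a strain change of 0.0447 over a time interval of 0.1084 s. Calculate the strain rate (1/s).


strain_rate = delta_strain / delta_t
strain_rate = 0.0447 / 0.1084
strain_rate = 0.4124


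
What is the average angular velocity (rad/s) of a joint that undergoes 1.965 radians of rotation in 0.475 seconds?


omega = delta_theta / delta_t
omega = 1.965 / 0.475
omega = 4.1368


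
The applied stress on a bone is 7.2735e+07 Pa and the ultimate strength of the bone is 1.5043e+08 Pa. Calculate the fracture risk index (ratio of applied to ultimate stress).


FRI = applied / ultimate
FRI = 7.2735e+07 / 1.5043e+08
FRI = 0.4835


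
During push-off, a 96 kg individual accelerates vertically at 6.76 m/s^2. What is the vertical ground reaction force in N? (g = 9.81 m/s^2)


GRF = m * (g + a)
GRF = 96 * (9.81 + 6.76)
GRF = 96 * 16.5700
GRF = 1590.7200


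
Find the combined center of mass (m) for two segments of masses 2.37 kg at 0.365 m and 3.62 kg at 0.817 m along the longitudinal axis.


COM = (m1*x1 + m2*x2) / (m1 + m2)
COM = (2.37*0.365 + 3.62*0.817) / (2.37 + 3.62)
Numerator = 3.8226
Denominator = 5.9900
COM = 0.6382


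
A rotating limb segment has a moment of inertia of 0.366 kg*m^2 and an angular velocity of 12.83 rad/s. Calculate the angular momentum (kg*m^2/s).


L = I * omega
L = 0.366 * 12.83
L = 4.6958


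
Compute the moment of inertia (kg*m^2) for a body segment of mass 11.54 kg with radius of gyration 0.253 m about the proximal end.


I = m * k^2
I = 11.54 * 0.253^2
k^2 = 0.0640
I = 0.7387


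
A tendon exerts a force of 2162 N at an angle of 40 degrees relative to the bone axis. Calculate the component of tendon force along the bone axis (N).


F_eff = F_tendon * cos(theta)
theta = 40 deg = 0.6981 rad
cos(theta) = 0.7660
F_eff = 2162 * 0.7660
F_eff = 1656.1881


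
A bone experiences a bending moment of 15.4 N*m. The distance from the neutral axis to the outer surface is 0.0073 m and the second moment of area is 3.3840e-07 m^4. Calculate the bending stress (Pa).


sigma = M * c / I
sigma = 15.4 * 0.0073 / 3.3840e-07
M * c = 0.1124
sigma = 332210.4019


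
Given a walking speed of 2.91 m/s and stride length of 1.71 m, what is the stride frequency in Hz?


f = v / stride_length
f = 2.91 / 1.71
f = 1.7018


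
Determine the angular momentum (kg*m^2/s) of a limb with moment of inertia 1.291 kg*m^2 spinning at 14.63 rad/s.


L = I * omega
L = 1.291 * 14.63
L = 18.8873


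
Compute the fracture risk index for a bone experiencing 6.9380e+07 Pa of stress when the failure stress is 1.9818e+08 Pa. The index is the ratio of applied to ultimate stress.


FRI = applied / ultimate
FRI = 6.9380e+07 / 1.9818e+08
FRI = 0.3501


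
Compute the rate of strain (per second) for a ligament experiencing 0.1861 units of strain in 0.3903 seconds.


strain_rate = delta_strain / delta_t
strain_rate = 0.1861 / 0.3903
strain_rate = 0.4768


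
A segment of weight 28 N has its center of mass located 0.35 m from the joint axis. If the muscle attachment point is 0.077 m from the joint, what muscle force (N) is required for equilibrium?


F_muscle = W * d_load / d_muscle
F_muscle = 28 * 0.35 / 0.077
Numerator = 9.8000
F_muscle = 127.2727


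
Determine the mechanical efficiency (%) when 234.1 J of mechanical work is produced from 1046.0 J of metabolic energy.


eta = (W_mech / E_meta) * 100
eta = (234.1 / 1046.0) * 100
ratio = 0.2238
eta = 22.3805


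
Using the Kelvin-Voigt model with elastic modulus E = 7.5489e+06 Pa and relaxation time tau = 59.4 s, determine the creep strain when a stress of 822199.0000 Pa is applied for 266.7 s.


epsilon(t) = (sigma/E) * (1 - exp(-t/tau))
sigma/E = 822199.0000 / 7.5489e+06 = 0.1089
exp(-t/tau) = exp(-266.7 / 59.4) = 0.0112
epsilon = 0.1089 * (1 - 0.0112)
epsilon = 0.1077


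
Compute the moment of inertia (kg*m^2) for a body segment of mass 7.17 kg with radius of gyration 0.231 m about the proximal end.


I = m * k^2
I = 7.17 * 0.231^2
k^2 = 0.0534
I = 0.3826


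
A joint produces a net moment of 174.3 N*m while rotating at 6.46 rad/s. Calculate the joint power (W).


P = M * omega
P = 174.3 * 6.46
P = 1125.9780


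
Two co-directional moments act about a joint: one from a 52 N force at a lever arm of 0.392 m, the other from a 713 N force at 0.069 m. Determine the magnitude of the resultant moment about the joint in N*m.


M = F1 * d1 + F2 * d2
M = 52 * 0.392 + 713 * 0.069
M = 20.3840 + 49.1970
M = 69.5810


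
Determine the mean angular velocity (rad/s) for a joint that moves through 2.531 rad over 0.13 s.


omega = delta_theta / delta_t
omega = 2.531 / 0.13
omega = 19.4692


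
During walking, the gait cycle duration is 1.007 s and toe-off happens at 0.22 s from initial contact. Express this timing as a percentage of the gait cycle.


pct = (event_time / cycle_time) * 100
pct = (0.22 / 1.007) * 100
ratio = 0.2185
pct = 21.8471


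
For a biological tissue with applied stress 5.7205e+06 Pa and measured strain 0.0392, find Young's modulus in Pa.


E = stress / strain
E = 5.7205e+06 / 0.0392
E = 1.4593e+08


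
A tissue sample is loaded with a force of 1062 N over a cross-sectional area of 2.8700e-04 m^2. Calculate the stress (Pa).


stress = F / A
stress = 1062 / 2.8700e-04
stress = 3.7003e+06


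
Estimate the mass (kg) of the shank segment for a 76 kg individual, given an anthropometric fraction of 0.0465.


m_segment = body_mass * fraction
m_segment = 76 * 0.0465
m_segment = 3.5340


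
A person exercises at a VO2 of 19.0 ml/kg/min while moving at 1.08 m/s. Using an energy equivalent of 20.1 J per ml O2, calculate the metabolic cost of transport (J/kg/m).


Power per kg = VO2 * 20.1 / 60
Power per kg = 19.0 * 20.1 / 60 = 6.3650 W/kg
Cost = power_per_kg / speed
Cost = 6.3650 / 1.08
Cost = 5.8935


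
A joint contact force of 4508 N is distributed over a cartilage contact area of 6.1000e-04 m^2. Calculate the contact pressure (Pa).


P = F / A
P = 4508 / 6.1000e-04
P = 7.3902e+06


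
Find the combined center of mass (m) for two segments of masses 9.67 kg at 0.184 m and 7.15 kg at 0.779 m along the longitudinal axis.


COM = (m1*x1 + m2*x2) / (m1 + m2)
COM = (9.67*0.184 + 7.15*0.779) / (9.67 + 7.15)
Numerator = 7.3491
Denominator = 16.8200
COM = 0.4369


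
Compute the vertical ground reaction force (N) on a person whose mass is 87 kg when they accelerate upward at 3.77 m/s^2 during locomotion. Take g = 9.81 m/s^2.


GRF = m * (g + a)
GRF = 87 * (9.81 + 3.77)
GRF = 87 * 13.5800
GRF = 1181.4600


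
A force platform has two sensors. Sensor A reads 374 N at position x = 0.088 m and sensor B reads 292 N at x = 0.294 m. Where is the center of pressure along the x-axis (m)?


COP_x = (F1*x1 + F2*x2) / (F1 + F2)
COP_x = (374*0.088 + 292*0.294) / (374 + 292)
Numerator = 118.7600
Denominator = 666
COP_x = 0.1783


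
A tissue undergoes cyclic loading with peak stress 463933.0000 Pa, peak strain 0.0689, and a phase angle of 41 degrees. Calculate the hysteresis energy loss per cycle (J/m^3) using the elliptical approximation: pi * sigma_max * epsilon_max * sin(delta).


E_loss = pi * sigma_max * epsilon_max * sin(delta)
delta = 41 deg = 0.7156 rad
sin(delta) = 0.6561
E_loss = pi * 463933.0000 * 0.0689 * 0.6561
E_loss = 65882.0762


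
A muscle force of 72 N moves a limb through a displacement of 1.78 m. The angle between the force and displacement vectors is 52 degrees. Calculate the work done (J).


W = F * d * cos(theta)
theta = 52 deg = 0.9076 rad
cos(theta) = 0.6157
W = 72 * 1.78 * 0.6157
W = 78.9032


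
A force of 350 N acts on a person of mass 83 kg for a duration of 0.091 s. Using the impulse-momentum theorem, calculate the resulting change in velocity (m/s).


J = F * dt = 350 * 0.091 = 31.8500 N*s
delta_v = J / m
delta_v = 31.8500 / 83
delta_v = 0.3837


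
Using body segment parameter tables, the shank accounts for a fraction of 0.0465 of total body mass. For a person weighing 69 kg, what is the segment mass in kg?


m_segment = body_mass * fraction
m_segment = 69 * 0.0465
m_segment = 3.2085


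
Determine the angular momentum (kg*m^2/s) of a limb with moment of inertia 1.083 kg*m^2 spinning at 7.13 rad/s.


L = I * omega
L = 1.083 * 7.13
L = 7.7218


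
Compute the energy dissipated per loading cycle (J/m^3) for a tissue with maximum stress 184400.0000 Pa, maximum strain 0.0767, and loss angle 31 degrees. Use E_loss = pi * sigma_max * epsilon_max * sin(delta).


E_loss = pi * sigma_max * epsilon_max * sin(delta)
delta = 31 deg = 0.5411 rad
sin(delta) = 0.5150
E_loss = pi * 184400.0000 * 0.0767 * 0.5150
E_loss = 22884.7140


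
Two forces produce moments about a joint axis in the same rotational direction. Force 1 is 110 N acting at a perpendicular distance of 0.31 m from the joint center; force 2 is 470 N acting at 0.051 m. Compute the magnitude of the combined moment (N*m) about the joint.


M = F1 * d1 + F2 * d2
M = 110 * 0.31 + 470 * 0.051
M = 34.1000 + 23.9700
M = 58.0700


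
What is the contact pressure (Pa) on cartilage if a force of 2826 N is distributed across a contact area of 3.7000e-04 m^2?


P = F / A
P = 2826 / 3.7000e-04
P = 7.6378e+06


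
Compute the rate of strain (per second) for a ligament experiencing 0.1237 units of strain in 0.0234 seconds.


strain_rate = delta_strain / delta_t
strain_rate = 0.1237 / 0.0234
strain_rate = 5.2863


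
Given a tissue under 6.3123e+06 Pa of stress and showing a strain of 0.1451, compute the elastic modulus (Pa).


E = stress / strain
E = 6.3123e+06 / 0.1451
E = 4.3503e+07


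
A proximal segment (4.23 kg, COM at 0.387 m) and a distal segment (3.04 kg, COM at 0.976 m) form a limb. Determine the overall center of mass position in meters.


COM = (m1*x1 + m2*x2) / (m1 + m2)
COM = (4.23*0.387 + 3.04*0.976) / (4.23 + 3.04)
Numerator = 4.6040
Denominator = 7.2700
COM = 0.6333


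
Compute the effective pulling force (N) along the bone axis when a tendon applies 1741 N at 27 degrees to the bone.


F_eff = F_tendon * cos(theta)
theta = 27 deg = 0.4712 rad
cos(theta) = 0.8910
F_eff = 1741 * 0.8910
F_eff = 1551.2424


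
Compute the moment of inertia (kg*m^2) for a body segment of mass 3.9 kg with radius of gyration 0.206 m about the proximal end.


I = m * k^2
I = 3.9 * 0.206^2
k^2 = 0.0424
I = 0.1655


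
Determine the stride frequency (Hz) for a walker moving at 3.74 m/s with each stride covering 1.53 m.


f = v / stride_length
f = 3.74 / 1.53
f = 2.4444


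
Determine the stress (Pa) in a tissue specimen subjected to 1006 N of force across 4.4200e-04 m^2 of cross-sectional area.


stress = F / A
stress = 1006 / 4.4200e-04
stress = 2.2760e+06


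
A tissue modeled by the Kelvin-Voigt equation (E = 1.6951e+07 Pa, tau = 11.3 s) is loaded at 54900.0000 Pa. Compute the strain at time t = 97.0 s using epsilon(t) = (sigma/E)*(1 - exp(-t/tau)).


epsilon(t) = (sigma/E) * (1 - exp(-t/tau))
sigma/E = 54900.0000 / 1.6951e+07 = 0.0032
exp(-t/tau) = exp(-97.0 / 11.3) = 1.8706e-04
epsilon = 0.0032 * (1 - 1.8706e-04)
epsilon = 0.0032


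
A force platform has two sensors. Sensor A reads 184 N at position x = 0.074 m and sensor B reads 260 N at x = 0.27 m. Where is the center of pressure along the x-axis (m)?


COP_x = (F1*x1 + F2*x2) / (F1 + F2)
COP_x = (184*0.074 + 260*0.27) / (184 + 260)
Numerator = 83.8160
Denominator = 444
COP_x = 0.1888


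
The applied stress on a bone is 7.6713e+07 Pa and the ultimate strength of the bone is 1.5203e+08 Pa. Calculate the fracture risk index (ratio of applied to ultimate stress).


FRI = applied / ultimate
FRI = 7.6713e+07 / 1.5203e+08
FRI = 0.5046


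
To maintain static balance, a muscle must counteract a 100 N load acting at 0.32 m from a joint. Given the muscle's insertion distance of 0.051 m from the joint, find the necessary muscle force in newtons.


F_muscle = W * d_load / d_muscle
F_muscle = 100 * 0.32 / 0.051
Numerator = 32.0000
F_muscle = 627.4510


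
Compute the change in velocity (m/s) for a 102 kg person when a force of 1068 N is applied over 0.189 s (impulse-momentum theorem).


J = F * dt = 1068 * 0.189 = 201.8520 N*s
delta_v = J / m
delta_v = 201.8520 / 102
delta_v = 1.9789


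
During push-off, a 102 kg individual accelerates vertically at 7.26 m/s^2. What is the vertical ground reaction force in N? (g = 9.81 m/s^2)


GRF = m * (g + a)
GRF = 102 * (9.81 + 7.26)
GRF = 102 * 17.0700
GRF = 1741.1400


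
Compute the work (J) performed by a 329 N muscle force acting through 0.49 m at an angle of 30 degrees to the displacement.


W = F * d * cos(theta)
theta = 30 deg = 0.5236 rad
cos(theta) = 0.8660
W = 329 * 0.49 * 0.8660
W = 139.6120


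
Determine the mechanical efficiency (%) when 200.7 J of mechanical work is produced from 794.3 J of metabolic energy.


eta = (W_mech / E_meta) * 100
eta = (200.7 / 794.3) * 100
ratio = 0.2527
eta = 25.2675


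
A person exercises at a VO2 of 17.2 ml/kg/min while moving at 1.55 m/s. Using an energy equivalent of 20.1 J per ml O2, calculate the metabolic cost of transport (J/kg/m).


Power per kg = VO2 * 20.1 / 60
Power per kg = 17.2 * 20.1 / 60 = 5.7620 W/kg
Cost = power_per_kg / speed
Cost = 5.7620 / 1.55
Cost = 3.7174


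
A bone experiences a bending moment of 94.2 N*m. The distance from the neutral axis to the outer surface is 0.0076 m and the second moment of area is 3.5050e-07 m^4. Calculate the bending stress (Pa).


sigma = M * c / I
sigma = 94.2 * 0.0076 / 3.5050e-07
M * c = 0.7159
sigma = 2.0426e+06


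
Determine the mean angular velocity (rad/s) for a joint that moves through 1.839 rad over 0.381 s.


omega = delta_theta / delta_t
omega = 1.839 / 0.381
omega = 4.8268


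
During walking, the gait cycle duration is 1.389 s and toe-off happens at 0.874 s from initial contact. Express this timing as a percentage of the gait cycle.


pct = (event_time / cycle_time) * 100
pct = (0.874 / 1.389) * 100
ratio = 0.6292
pct = 62.9230


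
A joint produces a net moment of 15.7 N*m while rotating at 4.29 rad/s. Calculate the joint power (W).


P = M * omega
P = 15.7 * 4.29
P = 67.3530


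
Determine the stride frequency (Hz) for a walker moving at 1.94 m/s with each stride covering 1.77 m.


f = v / stride_length
f = 1.94 / 1.77
f = 1.0960


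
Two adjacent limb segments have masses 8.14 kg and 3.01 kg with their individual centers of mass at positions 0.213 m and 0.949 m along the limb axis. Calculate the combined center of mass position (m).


COM = (m1*x1 + m2*x2) / (m1 + m2)
COM = (8.14*0.213 + 3.01*0.949) / (8.14 + 3.01)
Numerator = 4.5903
Denominator = 11.1500
COM = 0.4117


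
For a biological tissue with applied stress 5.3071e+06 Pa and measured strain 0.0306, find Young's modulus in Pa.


E = stress / strain
E = 5.3071e+06 / 0.0306
E = 1.7343e+08


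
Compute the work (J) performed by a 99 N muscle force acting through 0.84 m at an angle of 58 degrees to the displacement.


W = F * d * cos(theta)
theta = 58 deg = 1.0123 rad
cos(theta) = 0.5299
W = 99 * 0.84 * 0.5299
W = 44.0681


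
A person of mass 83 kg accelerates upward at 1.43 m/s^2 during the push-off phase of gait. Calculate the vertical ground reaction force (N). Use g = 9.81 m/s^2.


GRF = m * (g + a)
GRF = 83 * (9.81 + 1.43)
GRF = 83 * 11.2400
GRF = 932.9200


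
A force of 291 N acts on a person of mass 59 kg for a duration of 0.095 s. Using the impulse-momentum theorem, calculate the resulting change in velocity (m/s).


J = F * dt = 291 * 0.095 = 27.6450 N*s
delta_v = J / m
delta_v = 27.6450 / 59
delta_v = 0.4686


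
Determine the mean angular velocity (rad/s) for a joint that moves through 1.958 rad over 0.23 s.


omega = delta_theta / delta_t
omega = 1.958 / 0.23
omega = 8.5130


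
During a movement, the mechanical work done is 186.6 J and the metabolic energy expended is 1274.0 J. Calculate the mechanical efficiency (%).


eta = (W_mech / E_meta) * 100
eta = (186.6 / 1274.0) * 100
ratio = 0.1465
eta = 14.6468


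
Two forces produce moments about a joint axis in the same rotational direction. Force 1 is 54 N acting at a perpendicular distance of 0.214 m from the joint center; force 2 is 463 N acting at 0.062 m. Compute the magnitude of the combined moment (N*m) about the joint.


M = F1 * d1 + F2 * d2
M = 54 * 0.214 + 463 * 0.062
M = 11.5560 + 28.7060
M = 40.2620


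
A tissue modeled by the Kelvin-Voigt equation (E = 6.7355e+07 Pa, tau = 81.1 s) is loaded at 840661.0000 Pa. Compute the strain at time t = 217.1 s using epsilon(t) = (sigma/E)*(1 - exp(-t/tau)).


epsilon(t) = (sigma/E) * (1 - exp(-t/tau))
sigma/E = 840661.0000 / 6.7355e+07 = 0.0125
exp(-t/tau) = exp(-217.1 / 81.1) = 0.0688
epsilon = 0.0125 * (1 - 0.0688)
epsilon = 0.0116


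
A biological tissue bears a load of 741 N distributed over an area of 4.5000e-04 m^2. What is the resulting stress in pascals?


stress = F / A
stress = 741 / 4.5000e-04
stress = 1.6467e+06


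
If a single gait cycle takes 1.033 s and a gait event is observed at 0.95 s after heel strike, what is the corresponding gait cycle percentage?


pct = (event_time / cycle_time) * 100
pct = (0.95 / 1.033) * 100
ratio = 0.9197
pct = 91.9652


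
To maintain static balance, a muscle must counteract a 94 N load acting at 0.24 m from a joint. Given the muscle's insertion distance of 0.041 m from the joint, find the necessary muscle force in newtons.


F_muscle = W * d_load / d_muscle
F_muscle = 94 * 0.24 / 0.041
Numerator = 22.5600
F_muscle = 550.2439


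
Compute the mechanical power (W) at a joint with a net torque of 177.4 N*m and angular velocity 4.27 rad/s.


P = M * omega
P = 177.4 * 4.27
P = 757.4980


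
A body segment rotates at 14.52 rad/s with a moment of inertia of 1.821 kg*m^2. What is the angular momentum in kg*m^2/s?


L = I * omega
L = 1.821 * 14.52
L = 26.4409


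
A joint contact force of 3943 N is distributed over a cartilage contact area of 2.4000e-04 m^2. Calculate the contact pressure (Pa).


P = F / A
P = 3943 / 2.4000e-04
P = 1.6429e+07


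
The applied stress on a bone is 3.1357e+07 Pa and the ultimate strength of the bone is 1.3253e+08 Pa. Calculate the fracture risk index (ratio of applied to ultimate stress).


FRI = applied / ultimate
FRI = 3.1357e+07 / 1.3253e+08
FRI = 0.2366


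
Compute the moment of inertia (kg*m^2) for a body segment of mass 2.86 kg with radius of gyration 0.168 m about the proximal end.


I = m * k^2
I = 2.86 * 0.168^2
k^2 = 0.0282
I = 0.0807


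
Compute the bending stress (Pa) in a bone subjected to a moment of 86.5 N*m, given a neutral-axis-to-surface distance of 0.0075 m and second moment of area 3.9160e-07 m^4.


sigma = M * c / I
sigma = 86.5 * 0.0075 / 3.9160e-07
M * c = 0.6487
sigma = 1.6567e+06


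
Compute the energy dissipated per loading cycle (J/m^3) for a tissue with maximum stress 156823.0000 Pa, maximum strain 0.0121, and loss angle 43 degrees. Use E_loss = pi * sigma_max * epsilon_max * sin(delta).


E_loss = pi * sigma_max * epsilon_max * sin(delta)
delta = 43 deg = 0.7505 rad
sin(delta) = 0.6820
E_loss = pi * 156823.0000 * 0.0121 * 0.6820
E_loss = 4065.6345


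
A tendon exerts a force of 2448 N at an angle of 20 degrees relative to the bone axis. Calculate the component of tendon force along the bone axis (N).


F_eff = F_tendon * cos(theta)
theta = 20 deg = 0.3491 rad
cos(theta) = 0.9397
F_eff = 2448 * 0.9397
F_eff = 2300.3675


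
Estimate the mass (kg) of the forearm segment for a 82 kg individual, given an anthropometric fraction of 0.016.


m_segment = body_mass * fraction
m_segment = 82 * 0.016
m_segment = 1.3120


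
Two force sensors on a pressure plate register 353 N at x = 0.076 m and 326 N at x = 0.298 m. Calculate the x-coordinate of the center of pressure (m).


COP_x = (F1*x1 + F2*x2) / (F1 + F2)
COP_x = (353*0.076 + 326*0.298) / (353 + 326)
Numerator = 123.9760
Denominator = 679
COP_x = 0.1826


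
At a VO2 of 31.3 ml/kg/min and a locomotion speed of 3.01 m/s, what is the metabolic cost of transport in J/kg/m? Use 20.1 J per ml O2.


Power per kg = VO2 * 20.1 / 60
Power per kg = 31.3 * 20.1 / 60 = 10.4855 W/kg
Cost = power_per_kg / speed
Cost = 10.4855 / 3.01
Cost = 3.4836


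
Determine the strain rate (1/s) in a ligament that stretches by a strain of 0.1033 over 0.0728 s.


strain_rate = delta_strain / delta_t
strain_rate = 0.1033 / 0.0728
strain_rate = 1.4190


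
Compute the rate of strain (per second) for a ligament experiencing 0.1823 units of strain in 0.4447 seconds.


strain_rate = delta_strain / delta_t
strain_rate = 0.1823 / 0.4447
strain_rate = 0.4099


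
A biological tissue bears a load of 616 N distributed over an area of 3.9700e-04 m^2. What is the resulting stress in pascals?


stress = F / A
stress = 616 / 3.9700e-04
stress = 1.5516e+06


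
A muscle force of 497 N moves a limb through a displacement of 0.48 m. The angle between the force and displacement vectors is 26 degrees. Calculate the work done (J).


W = F * d * cos(theta)
theta = 26 deg = 0.4538 rad
cos(theta) = 0.8988
W = 497 * 0.48 * 0.8988
W = 214.4163


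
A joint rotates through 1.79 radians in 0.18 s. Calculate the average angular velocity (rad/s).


omega = delta_theta / delta_t
omega = 1.79 / 0.18
omega = 9.9444


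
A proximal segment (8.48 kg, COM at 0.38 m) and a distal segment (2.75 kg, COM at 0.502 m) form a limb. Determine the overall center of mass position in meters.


COM = (m1*x1 + m2*x2) / (m1 + m2)
COM = (8.48*0.38 + 2.75*0.502) / (8.48 + 2.75)
Numerator = 4.6029
Denominator = 11.2300
COM = 0.4099


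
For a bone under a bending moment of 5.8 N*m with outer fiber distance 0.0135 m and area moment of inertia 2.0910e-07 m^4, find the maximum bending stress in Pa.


sigma = M * c / I
sigma = 5.8 * 0.0135 / 2.0910e-07
M * c = 0.0783
sigma = 374461.9799


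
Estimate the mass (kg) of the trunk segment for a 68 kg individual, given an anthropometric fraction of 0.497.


m_segment = body_mass * fraction
m_segment = 68 * 0.497
m_segment = 33.7960


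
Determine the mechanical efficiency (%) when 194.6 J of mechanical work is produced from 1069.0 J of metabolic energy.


eta = (W_mech / E_meta) * 100
eta = (194.6 / 1069.0) * 100
ratio = 0.1820
eta = 18.2039


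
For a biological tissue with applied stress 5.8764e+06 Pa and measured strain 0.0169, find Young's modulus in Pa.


E = stress / strain
E = 5.8764e+06 / 0.0169
E = 3.4772e+08


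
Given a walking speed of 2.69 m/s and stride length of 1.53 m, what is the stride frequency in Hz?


f = v / stride_length
f = 2.69 / 1.53
f = 1.7582


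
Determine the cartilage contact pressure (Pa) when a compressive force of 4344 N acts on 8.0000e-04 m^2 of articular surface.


P = F / A
P = 4344 / 8.0000e-04
P = 5.4300e+06


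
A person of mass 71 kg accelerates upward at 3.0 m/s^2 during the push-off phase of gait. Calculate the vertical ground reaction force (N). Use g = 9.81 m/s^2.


GRF = m * (g + a)
GRF = 71 * (9.81 + 3.0)
GRF = 71 * 12.8100
GRF = 909.5100


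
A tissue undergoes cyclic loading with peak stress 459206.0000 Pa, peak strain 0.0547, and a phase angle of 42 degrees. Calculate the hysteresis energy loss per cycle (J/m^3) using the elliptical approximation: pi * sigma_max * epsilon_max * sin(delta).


E_loss = pi * sigma_max * epsilon_max * sin(delta)
delta = 42 deg = 0.7330 rad
sin(delta) = 0.6691
E_loss = pi * 459206.0000 * 0.0547 * 0.6691
E_loss = 52802.6414


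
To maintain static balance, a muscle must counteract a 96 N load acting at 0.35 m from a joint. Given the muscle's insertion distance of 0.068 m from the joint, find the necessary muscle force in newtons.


F_muscle = W * d_load / d_muscle
F_muscle = 96 * 0.35 / 0.068
Numerator = 33.6000
F_muscle = 494.1176


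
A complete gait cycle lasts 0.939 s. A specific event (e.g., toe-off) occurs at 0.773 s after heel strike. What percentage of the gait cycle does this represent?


pct = (event_time / cycle_time) * 100
pct = (0.773 / 0.939) * 100
ratio = 0.8232
pct = 82.3216


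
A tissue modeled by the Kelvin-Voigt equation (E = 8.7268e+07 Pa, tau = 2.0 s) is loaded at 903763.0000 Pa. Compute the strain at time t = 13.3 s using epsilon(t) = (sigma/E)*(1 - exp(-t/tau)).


epsilon(t) = (sigma/E) * (1 - exp(-t/tau))
sigma/E = 903763.0000 / 8.7268e+07 = 0.0104
exp(-t/tau) = exp(-13.3 / 2.0) = 0.0013
epsilon = 0.0104 * (1 - 0.0013)
epsilon = 0.0103


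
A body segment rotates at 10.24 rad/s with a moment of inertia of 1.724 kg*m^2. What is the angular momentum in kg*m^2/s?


L = I * omega
L = 1.724 * 10.24
L = 17.6538


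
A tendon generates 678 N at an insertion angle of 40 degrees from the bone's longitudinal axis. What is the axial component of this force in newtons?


F_eff = F_tendon * cos(theta)
theta = 40 deg = 0.6981 rad
cos(theta) = 0.7660
F_eff = 678 * 0.7660
F_eff = 519.3781


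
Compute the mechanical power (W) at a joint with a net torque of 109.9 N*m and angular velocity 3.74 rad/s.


P = M * omega
P = 109.9 * 3.74
P = 411.0260


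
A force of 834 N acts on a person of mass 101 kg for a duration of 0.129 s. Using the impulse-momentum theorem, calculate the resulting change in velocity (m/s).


J = F * dt = 834 * 0.129 = 107.5860 N*s
delta_v = J / m
delta_v = 107.5860 / 101
delta_v = 1.0652


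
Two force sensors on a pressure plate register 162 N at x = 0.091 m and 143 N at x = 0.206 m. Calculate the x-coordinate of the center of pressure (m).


COP_x = (F1*x1 + F2*x2) / (F1 + F2)
COP_x = (162*0.091 + 143*0.206) / (162 + 143)
Numerator = 44.2000
Denominator = 305
COP_x = 0.1449


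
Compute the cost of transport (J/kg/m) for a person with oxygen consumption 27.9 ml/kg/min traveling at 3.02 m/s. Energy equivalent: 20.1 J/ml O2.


Power per kg = VO2 * 20.1 / 60
Power per kg = 27.9 * 20.1 / 60 = 9.3465 W/kg
Cost = power_per_kg / speed
Cost = 9.3465 / 3.02
Cost = 3.0949


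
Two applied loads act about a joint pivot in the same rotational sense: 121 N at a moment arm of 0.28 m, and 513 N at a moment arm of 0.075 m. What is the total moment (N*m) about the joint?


M = F1 * d1 + F2 * d2
M = 121 * 0.28 + 513 * 0.075
M = 33.8800 + 38.4750
M = 72.3550


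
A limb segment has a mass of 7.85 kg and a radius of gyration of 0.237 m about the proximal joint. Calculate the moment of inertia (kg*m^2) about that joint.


I = m * k^2
I = 7.85 * 0.237^2
k^2 = 0.0562
I = 0.4409


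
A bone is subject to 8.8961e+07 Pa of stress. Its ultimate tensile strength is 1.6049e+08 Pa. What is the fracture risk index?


FRI = applied / ultimate
FRI = 8.8961e+07 / 1.6049e+08
FRI = 0.5543


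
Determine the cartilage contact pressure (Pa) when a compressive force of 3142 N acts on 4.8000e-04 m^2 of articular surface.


P = F / A
P = 3142 / 4.8000e-04
P = 6.5458e+06


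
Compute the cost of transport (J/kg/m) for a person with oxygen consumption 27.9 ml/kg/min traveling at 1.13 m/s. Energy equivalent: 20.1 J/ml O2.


Power per kg = VO2 * 20.1 / 60
Power per kg = 27.9 * 20.1 / 60 = 9.3465 W/kg
Cost = power_per_kg / speed
Cost = 9.3465 / 1.13
Cost = 8.2712


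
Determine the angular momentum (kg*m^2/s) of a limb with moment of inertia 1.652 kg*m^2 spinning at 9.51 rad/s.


L = I * omega
L = 1.652 * 9.51
L = 15.7105


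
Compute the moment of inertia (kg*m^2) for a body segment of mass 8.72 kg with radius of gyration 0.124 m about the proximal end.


I = m * k^2
I = 8.72 * 0.124^2
k^2 = 0.0154
I = 0.1341


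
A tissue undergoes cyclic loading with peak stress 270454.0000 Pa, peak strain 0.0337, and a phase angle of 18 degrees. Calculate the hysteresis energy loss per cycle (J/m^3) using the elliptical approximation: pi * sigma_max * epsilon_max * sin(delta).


E_loss = pi * sigma_max * epsilon_max * sin(delta)
delta = 18 deg = 0.3142 rad
sin(delta) = 0.3090
E_loss = pi * 270454.0000 * 0.0337 * 0.3090
E_loss = 8848.2126


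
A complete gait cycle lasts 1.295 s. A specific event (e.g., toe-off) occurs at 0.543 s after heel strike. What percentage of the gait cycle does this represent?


pct = (event_time / cycle_time) * 100
pct = (0.543 / 1.295) * 100
ratio = 0.4193
pct = 41.9305


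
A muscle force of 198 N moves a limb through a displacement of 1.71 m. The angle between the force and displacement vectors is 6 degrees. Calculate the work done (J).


W = F * d * cos(theta)
theta = 6 deg = 0.1047 rad
cos(theta) = 0.9945
W = 198 * 1.71 * 0.9945
W = 336.7252


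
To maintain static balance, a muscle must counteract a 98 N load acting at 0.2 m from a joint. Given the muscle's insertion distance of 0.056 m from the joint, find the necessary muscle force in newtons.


F_muscle = W * d_load / d_muscle
F_muscle = 98 * 0.2 / 0.056
Numerator = 19.6000
F_muscle = 350.0000


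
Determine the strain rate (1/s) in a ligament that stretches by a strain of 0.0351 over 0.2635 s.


strain_rate = delta_strain / delta_t
strain_rate = 0.0351 / 0.2635
strain_rate = 0.1332


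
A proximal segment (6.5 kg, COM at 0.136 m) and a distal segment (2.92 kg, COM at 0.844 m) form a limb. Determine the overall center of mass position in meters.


COM = (m1*x1 + m2*x2) / (m1 + m2)
COM = (6.5*0.136 + 2.92*0.844) / (6.5 + 2.92)
Numerator = 3.3485
Denominator = 9.4200
COM = 0.3555


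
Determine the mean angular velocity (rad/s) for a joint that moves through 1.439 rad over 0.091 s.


omega = delta_theta / delta_t
omega = 1.439 / 0.091
omega = 15.8132


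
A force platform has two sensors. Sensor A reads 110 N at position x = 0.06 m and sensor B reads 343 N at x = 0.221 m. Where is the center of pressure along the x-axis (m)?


COP_x = (F1*x1 + F2*x2) / (F1 + F2)
COP_x = (110*0.06 + 343*0.221) / (110 + 343)
Numerator = 82.4030
Denominator = 453
COP_x = 0.1819


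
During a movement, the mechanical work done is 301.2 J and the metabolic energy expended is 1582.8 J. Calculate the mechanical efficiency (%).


eta = (W_mech / E_meta) * 100
eta = (301.2 / 1582.8) * 100
ratio = 0.1903
eta = 19.0296


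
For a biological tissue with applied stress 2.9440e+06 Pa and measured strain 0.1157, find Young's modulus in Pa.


E = stress / strain
E = 2.9440e+06 / 0.1157
E = 2.5445e+07


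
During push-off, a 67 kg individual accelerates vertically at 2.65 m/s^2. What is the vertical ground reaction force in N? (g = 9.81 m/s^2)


GRF = m * (g + a)
GRF = 67 * (9.81 + 2.65)
GRF = 67 * 12.4600
GRF = 834.8200


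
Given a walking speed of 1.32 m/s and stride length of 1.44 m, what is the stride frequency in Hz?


f = v / stride_length
f = 1.32 / 1.44
f = 0.9167


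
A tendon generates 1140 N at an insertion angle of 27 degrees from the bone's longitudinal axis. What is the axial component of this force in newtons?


F_eff = F_tendon * cos(theta)
theta = 27 deg = 0.4712 rad
cos(theta) = 0.8910
F_eff = 1140 * 0.8910
F_eff = 1015.7474


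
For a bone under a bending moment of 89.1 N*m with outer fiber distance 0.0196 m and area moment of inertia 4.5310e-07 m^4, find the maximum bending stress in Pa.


sigma = M * c / I
sigma = 89.1 * 0.0196 / 4.5310e-07
M * c = 1.7464
sigma = 3.8542e+06


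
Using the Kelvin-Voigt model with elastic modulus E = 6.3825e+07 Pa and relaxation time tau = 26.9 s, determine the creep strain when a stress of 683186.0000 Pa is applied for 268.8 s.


epsilon(t) = (sigma/E) * (1 - exp(-t/tau))
sigma/E = 683186.0000 / 6.3825e+07 = 0.0107
exp(-t/tau) = exp(-268.8 / 26.9) = 4.5739e-05
epsilon = 0.0107 * (1 - 4.5739e-05)
epsilon = 0.0107


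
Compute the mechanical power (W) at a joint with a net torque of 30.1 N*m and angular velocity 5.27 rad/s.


P = M * omega
P = 30.1 * 5.27
P = 158.6270


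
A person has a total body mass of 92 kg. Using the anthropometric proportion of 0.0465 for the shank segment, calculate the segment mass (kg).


m_segment = body_mass * fraction
m_segment = 92 * 0.0465
m_segment = 4.2780


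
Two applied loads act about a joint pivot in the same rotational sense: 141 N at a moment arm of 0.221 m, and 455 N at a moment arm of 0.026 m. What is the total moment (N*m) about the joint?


M = F1 * d1 + F2 * d2
M = 141 * 0.221 + 455 * 0.026
M = 31.1610 + 11.8300
M = 42.9910


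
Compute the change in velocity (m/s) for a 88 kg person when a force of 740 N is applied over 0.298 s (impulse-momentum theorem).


J = F * dt = 740 * 0.298 = 220.5200 N*s
delta_v = J / m
delta_v = 220.5200 / 88
delta_v = 2.5059


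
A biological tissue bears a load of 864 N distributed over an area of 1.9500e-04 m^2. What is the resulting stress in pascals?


stress = F / A
stress = 864 / 1.9500e-04
stress = 4.4308e+06


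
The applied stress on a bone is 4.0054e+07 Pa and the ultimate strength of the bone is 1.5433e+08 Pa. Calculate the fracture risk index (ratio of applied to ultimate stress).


FRI = applied / ultimate
FRI = 4.0054e+07 / 1.5433e+08
FRI = 0.2595


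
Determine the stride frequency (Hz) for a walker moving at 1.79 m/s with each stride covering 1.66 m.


f = v / stride_length
f = 1.79 / 1.66
f = 1.0783


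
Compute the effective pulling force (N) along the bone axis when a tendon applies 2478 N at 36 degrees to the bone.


F_eff = F_tendon * cos(theta)
theta = 36 deg = 0.6283 rad
cos(theta) = 0.8090
F_eff = 2478 * 0.8090
F_eff = 2004.7441


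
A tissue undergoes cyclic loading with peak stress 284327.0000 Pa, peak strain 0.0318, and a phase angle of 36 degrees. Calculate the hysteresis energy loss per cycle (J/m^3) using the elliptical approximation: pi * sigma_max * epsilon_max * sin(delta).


E_loss = pi * sigma_max * epsilon_max * sin(delta)
delta = 36 deg = 0.6283 rad
sin(delta) = 0.5878
E_loss = pi * 284327.0000 * 0.0318 * 0.5878
E_loss = 16696.0517


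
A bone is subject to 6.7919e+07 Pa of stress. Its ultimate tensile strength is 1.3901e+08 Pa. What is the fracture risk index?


FRI = applied / ultimate
FRI = 6.7919e+07 / 1.3901e+08
FRI = 0.4886


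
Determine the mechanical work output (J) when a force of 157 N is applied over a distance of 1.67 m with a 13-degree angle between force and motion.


W = F * d * cos(theta)
theta = 13 deg = 0.2269 rad
cos(theta) = 0.9744
W = 157 * 1.67 * 0.9744
W = 255.4701


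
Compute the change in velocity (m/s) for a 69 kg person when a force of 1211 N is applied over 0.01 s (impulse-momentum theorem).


J = F * dt = 1211 * 0.01 = 12.1100 N*s
delta_v = J / m
delta_v = 12.1100 / 69
delta_v = 0.1755


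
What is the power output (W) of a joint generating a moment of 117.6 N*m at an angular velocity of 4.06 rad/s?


P = M * omega
P = 117.6 * 4.06
P = 477.4560


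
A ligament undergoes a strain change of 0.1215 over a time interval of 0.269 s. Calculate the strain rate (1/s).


strain_rate = delta_strain / delta_t
strain_rate = 0.1215 / 0.269
strain_rate = 0.4517


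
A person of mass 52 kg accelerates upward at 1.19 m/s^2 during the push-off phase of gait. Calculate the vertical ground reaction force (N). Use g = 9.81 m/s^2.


GRF = m * (g + a)
GRF = 52 * (9.81 + 1.19)
GRF = 52 * 11.0000
GRF = 572.0000


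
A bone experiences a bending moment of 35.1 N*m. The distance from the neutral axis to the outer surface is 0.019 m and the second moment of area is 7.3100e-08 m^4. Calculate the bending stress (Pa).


sigma = M * c / I
sigma = 35.1 * 0.019 / 7.3100e-08
M * c = 0.6669
sigma = 9.1231e+06


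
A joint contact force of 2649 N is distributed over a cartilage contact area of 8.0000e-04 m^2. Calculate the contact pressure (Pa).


P = F / A
P = 2649 / 8.0000e-04
P = 3.3112e+06


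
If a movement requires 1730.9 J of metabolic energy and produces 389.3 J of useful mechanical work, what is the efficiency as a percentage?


eta = (W_mech / E_meta) * 100
eta = (389.3 / 1730.9) * 100
ratio = 0.2249
eta = 22.4912


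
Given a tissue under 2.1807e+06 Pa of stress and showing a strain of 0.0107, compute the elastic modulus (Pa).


E = stress / strain
E = 2.1807e+06 / 0.0107
E = 2.0380e+08


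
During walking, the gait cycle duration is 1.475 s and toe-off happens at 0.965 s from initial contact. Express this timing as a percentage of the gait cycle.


pct = (event_time / cycle_time) * 100
pct = (0.965 / 1.475) * 100
ratio = 0.6542
pct = 65.4237


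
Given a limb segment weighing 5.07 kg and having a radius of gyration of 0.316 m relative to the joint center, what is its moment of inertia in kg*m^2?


I = m * k^2
I = 5.07 * 0.316^2
k^2 = 0.0999
I = 0.5063


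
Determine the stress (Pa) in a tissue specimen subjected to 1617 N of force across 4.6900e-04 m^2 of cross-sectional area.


stress = F / A
stress = 1617 / 4.6900e-04
stress = 3.4478e+06
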